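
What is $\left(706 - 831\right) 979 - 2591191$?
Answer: $-2713566$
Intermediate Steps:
$\left(706 - 831\right) 979 - 2591191 = \left(-125\right) 979 - 2591191 = -122375 - 2591191 = -2713566$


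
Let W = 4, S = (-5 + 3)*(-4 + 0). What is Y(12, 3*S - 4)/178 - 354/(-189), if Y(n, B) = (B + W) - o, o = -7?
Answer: 22957/11214 ≈ 2.0472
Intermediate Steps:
S = 8 (S = -2*(-4) = 8)
Y(n, B) = 11 + B (Y(n, B) = (B + 4) - 1*(-7) = (4 + B) + 7 = 11 + B)
Y(12, 3*S - 4)/178 - 354/(-189) = (11 + (3*8 - 4))/178 - 354/(-189) = (11 + (24 - 4))*(1/178) - 354*(-1/189) = (11 + 20)*(1/178) + 118/63 = 31*(1/178) + 118/63 = 31/178 + 118/63 = 22957/11214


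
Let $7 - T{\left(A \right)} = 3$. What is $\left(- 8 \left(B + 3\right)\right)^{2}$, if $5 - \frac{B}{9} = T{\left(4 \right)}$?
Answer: $9216$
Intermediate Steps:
$T{\left(A \right)} = 4$ ($T{\left(A \right)} = 7 - 3 = 4$)
$B = 9$ ($B = 45 - 36 = 9$)
$\left(- 8 \left(B + 3\right)\right)^{2} = \left(- 8 \left(9 + 3\right)\right)^{2} = \left(\left(-8\right) 12\right)^{2} = \left(-96\right)^{2} = 9216$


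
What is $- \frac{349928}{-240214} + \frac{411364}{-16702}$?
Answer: $- \frac{23242723610}{1003013557} \approx -23.173$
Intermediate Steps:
$- \frac{349928}{-240214} + \frac{411364}{-16702} = \left(-349928\right) \left(- \frac{1}{240214}\right) + 411364 \left(- \frac{1}{16702}\right) = \frac{174964}{120107} - \frac{205682}{8351} = - \frac{23242723610}{1003013557}$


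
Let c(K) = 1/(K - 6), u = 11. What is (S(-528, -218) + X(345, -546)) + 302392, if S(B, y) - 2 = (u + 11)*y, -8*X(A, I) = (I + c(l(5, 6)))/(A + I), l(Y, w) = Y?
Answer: 478537037/1608 ≈ 2.9760e+5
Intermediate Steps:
c(K) = 1/(-6 + K)
X(A, I) = -(-1 + I)/(8*(A + I)) (X(A, I) = -(I + 1/(-6 + 5))/(8*(A + I)) = -(I + 1/(-1))/(8*(A + I)) = -(I - 1)/(8*(A + I)) = -(-1 + I)/(8*(A + I)))
S(B, y) = 2 + 22*y (S(B, y) = 2 + (11 + 11)*y = 2 + 22*y)
(S(-528, -218) + X(345, -546)) + 302392 = ((2 + 22*(-218)) + (1 - 1*(-546))/(8*(345 - 546))) + 302392 = ((2 - 4796) + (⅛)*(1 + 546)/(-201)) + 302392 = (-4794 + (⅛)*(-1/201)*547) + 302392 = (-4794 - 547/1608) + 302392 = -7709299/1608 + 302392 = 478537037/1608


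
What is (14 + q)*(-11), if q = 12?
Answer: -286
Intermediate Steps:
(14 + q)*(-11) = (14 + 12)*(-11) = 26*(-11) = -286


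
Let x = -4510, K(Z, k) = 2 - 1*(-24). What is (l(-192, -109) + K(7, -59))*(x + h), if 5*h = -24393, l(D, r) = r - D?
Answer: -5116787/5 ≈ -1.0234e+6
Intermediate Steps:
K(Z, k) = 26 (K(Z, k) = 2 + 24 = 26)
h = -24393/5 (h = (1/5)*(-24393) = -24393/5 ≈ -4878.6)
(l(-192, -109) + K(7, -59))*(x + h) = ((-109 - 1*(-192)) + 26)*(-4510 - 24393/5) = ((-109 + 192) + 26)*(-46943/5) = (83 + 26)*(-46943/5) = 109*(-46943/5) = -5116787/5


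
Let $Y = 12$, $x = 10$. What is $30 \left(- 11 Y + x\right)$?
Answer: $-3660$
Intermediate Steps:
$30 \left(- 11 Y + x\right) = 30 \left(\left(-11\right) 12 + 10\right) = 30 \left(-132 + 10\right) = 30 \left(-122\right) = -3660$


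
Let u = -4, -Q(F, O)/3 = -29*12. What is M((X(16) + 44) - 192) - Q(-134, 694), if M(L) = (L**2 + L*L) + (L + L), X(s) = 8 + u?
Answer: 40140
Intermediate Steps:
Q(F, O) = 1044 (Q(F, O) = -(-87)*12 = -3*(-348) = 1044)
X(s) = 4 (X(s) = 8 - 4 = 4)
M(L) = 2*L + 2*L**2 (M(L) = (L**2 + L**2) + 2*L = 2*L**2 + 2*L = 2*L + 2*L**2)
M((X(16) + 44) - 192) - Q(-134, 694) = 2*((4 + 44) - 192)*(1 + ((4 + 44) - 192)) - 1*1044 = 2*(48 - 192)*(1 + (48 - 192)) - 1044 = 2*(-144)*(1 - 144) - 1044 = 2*(-144)*(-143) - 1044 = 41184 - 1044 = 40140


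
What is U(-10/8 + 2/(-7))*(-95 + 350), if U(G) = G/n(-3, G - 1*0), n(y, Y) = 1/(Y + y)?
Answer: 1392555/784 ≈ 1776.2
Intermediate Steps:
U(G) = G*(-3 + G) (U(G) = G/(1/((G - 1*0) - 3)) = G/(1/((G + 0) - 3)) = G/(1/(G - 3)) = G/(1/(-3 + G)) = G*(-3 + G))
U(-10/8 + 2/(-7))*(-95 + 350) = ((-10/8 + 2/(-7))*(-3 + (-10/8 + 2/(-7))))*(-95 + 350) = ((-10*⅛ + 2*(-⅐))*(-3 + (-10*⅛ + 2*(-⅐))))*255 = ((-5/4 - 2/7)*(-3 + (-5/4 - 2/7)))*255 = -43*(-3 - 43/28)/28*255 = -43/28*(-127/28)*255 = (5461/784)*255 = 1392555/784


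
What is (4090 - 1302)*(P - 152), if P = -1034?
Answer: -3306568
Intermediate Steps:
(4090 - 1302)*(P - 152) = (4090 - 1302)*(-1034 - 152) = 2788*(-1186) = -3306568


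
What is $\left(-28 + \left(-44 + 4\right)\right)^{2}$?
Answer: $4624$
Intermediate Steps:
$\left(-28 + \left(-44 + 4\right)\right)^{2} = \left(-28 - 40\right)^{2} = \left(-68\right)^{2} = 4624$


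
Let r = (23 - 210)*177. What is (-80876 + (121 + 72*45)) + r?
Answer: -110614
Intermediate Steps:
r = -33099 (r = -187*177 = -33099)
(-80876 + (121 + 72*45)) + r = (-80876 + (121 + 72*45)) - 33099 = (-80876 + (121 + 3240)) - 33099 = (-80876 + 3361) - 33099 = -77515 - 33099 = -110614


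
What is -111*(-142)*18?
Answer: 283716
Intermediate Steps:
-111*(-142)*18 = 15762*18 = 283716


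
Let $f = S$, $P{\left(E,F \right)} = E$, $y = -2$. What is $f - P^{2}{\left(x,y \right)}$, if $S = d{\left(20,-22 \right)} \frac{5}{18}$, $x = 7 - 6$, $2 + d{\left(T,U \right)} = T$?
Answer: $4$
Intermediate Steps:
$d{\left(T,U \right)} = -2 + T$
$x = 1$ ($x = 7 - 6 = 1$)
$S = 5$ ($S = \left(-2 + 20\right) \frac{5}{18} = 18 \cdot 5 \cdot \frac{1}{18} = 18 \cdot \frac{5}{18} = 5$)
$f = 5$
$f - P^{2}{\left(x,y \right)} = 5 - 1^{2} = 5 - 1 = 4$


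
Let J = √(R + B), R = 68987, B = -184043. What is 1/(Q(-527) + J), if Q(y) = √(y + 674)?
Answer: 1/(7*√3 + 12*I*√799) ≈ 0.00010524 - 0.0029444*I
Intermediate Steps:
Q(y) = √(674 + y)
J = 12*I*√799 (J = √(68987 - 184043) = √(-115056) = 12*I*√799 ≈ 339.2*I)
1/(Q(-527) + J) = 1/(√(674 - 527) + 12*I*√799) = 1/(√147 + 12*I*√799) = 1/(7*√3 + 12*I*√799)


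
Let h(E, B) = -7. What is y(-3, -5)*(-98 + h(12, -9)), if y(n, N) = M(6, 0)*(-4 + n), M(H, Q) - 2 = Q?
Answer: 1470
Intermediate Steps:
M(H, Q) = 2 + Q
y(n, N) = -8 + 2*n (y(n, N) = (2 + 0)*(-4 + n) = 2*(-4 + n) = -8 + 2*n)
y(-3, -5)*(-98 + h(12, -9)) = (-8 + 2*(-3))*(-98 - 7) = (-8 - 6)*(-105) = -14*(-105) = 1470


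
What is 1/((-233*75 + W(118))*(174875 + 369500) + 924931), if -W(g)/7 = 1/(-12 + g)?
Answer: -106/1008278799189 ≈ -1.0513e-10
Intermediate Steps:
W(g) = -7/(-12 + g)
1/((-233*75 + W(118))*(174875 + 369500) + 924931) = 1/((-233*75 - 7/(-12 + 118))*(174875 + 369500) + 924931) = 1/((-17475 - 7/106)*544375 + 924931) = 1/(-1852357/106*544375 + 924931) = 1/(-1008376841875/106 + 924931) = 1/(-1008278799189/106) = -106/1008278799189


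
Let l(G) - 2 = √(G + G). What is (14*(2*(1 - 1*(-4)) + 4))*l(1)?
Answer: 392 + 196*√2 ≈ 669.19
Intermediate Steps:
l(G) = 2 + √2*√G (l(G) = 2 + √(G + G) = 2 + √(2*G) = 2 + √2*√G)
(14*(2*(1 - 1*(-4)) + 4))*l(1) = (14*(2*(1 - 1*(-4)) + 4))*(2 + √2*√1) = (14*(2*(1 + 4) + 4))*(2 + √2*1) = (14*(2*5 + 4))*(2 + √2) = (14*(10 + 4))*(2 + √2) = (14*14)*(2 + √2) = 196*(2 + √2) = 392 + 196*√2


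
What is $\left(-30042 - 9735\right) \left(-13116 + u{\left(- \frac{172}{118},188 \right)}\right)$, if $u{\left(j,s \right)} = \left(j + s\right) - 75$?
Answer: $\frac{30519420351}{59} \approx 5.1728 \cdot 10^{8}$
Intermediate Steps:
$u{\left(j,s \right)} = -75 + j + s$
$\left(-30042 - 9735\right) \left(-13116 + u{\left(- \frac{172}{118},188 \right)}\right) = \left(-30042 - 9735\right) \left(-13116 - \left(-113 + \frac{86}{59}\right)\right) = - 39777 \left(-13116 - - \frac{6581}{59}\right) = - 39777 \left(-13116 + \frac{6581}{59}\right) = \left(-39777\right) \left(- \frac{767263}{59}\right) = \frac{30519420351}{59}$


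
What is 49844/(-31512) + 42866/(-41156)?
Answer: -106317908/40528371 ≈ -2.6233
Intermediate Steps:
49844/(-31512) + 42866/(-41156) = 49844*(-1/31512) + 42866*(-1/41156) = -12461/7878 - 21433/20578 = -106317908/40528371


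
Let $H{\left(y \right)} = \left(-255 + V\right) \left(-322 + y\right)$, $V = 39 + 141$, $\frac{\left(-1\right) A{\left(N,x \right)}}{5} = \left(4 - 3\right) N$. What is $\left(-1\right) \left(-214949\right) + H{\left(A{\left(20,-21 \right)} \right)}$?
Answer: $246599$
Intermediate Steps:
$A{\left(N,x \right)} = - 5 N$ ($A{\left(N,x \right)} = - 5 \left(4 - 3\right) N = - 5 \cdot 1 N = - 5 N$)
$V = 180$
$H{\left(y \right)} = 24150 - 75 y$ ($H{\left(y \right)} = \left(-255 + 180\right) \left(-322 + y\right) = - 75 \left(-322 + y\right) = 24150 - 75 y$)
$\left(-1\right) \left(-214949\right) + H{\left(A{\left(20,-21 \right)} \right)} = \left(-1\right) \left(-214949\right) + \left(24150 - 75 \left(\left(-5\right) 20\right)\right) = 214949 + \left(24150 - -7500\right) = 214949 + \left(24150 + 7500\right) = 214949 + 31650 = 246599$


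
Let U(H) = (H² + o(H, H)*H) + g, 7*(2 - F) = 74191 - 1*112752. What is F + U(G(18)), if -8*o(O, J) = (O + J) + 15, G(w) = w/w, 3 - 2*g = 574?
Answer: 292549/56 ≈ 5224.1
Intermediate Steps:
g = -571/2 (g = 3/2 - ½*574 = 3/2 - 287 = -571/2 ≈ -285.50)
G(w) = 1
F = 38575/7 (F = 2 - (74191 - 1*112752)/7 = 2 - (74191 - 112752)/7 = 2 - ⅐*(-38561) = 2 + 38561/7 = 38575/7 ≈ 5510.7)
o(O, J) = -15/8 - J/8 - O/8 (o(O, J) = -((O + J) + 15)/8 = -((J + O) + 15)/8 = -(15 + J + O)/8 = -15/8 - J/8 - O/8)
U(H) = -571/2 + H² + H*(-15/8 - H/4) (U(H) = (H² + (-15/8 - H/8 - H/8)*H) - 571/2 = (H² + (-15/8 - H/4)*H) - 571/2 = (H² + H*(-15/8 - H/4)) - 571/2 = -571/2 + H² + H*(-15/8 - H/4))
F + U(G(18)) = 38575/7 + (-571/2 - 15/8*1 + (¾)*1²) = 38575/7 + (-571/2 - 15/8 + (¾)*1) = 38575/7 + (-571/2 - 15/8 + ¾) = 38575/7 - 2293/8 = 292549/56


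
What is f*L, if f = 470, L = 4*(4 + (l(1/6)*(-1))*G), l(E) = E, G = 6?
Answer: 5640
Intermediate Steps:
L = 12 (L = 4*(4 + (-1/6)*6) = 4*(4 + ((⅙)*(-1))*6) = 4*(4 - ⅙*6) = 4*(4 - 1) = 4*3 = 12)
f*L = 470*12 = 5640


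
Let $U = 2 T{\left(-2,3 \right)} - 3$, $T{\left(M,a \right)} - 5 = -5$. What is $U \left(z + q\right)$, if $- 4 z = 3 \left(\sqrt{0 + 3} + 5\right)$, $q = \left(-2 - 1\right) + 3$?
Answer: $\frac{45}{4} + \frac{9 \sqrt{3}}{4} \approx 15.147$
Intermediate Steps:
$T{\left(M,a \right)} = 0$ ($T{\left(M,a \right)} = 5 - 5 = 0$)
$U = -3$ ($U = 2 \cdot 0 - 3 = 0 - 3 = -3$)
$q = 0$ ($q = -3 + 3 = 0$)
$z = - \frac{15}{4} - \frac{3 \sqrt{3}}{4}$ ($z = - \frac{3 \left(\sqrt{0 + 3} + 5\right)}{4} = - \frac{3 \left(\sqrt{3} + 5\right)}{4} = - \frac{3 \left(5 + \sqrt{3}\right)}{4} = - \frac{15 + 3 \sqrt{3}}{4} = - \frac{15}{4} - \frac{3 \sqrt{3}}{4} \approx -5.049$)
$U \left(z + q\right) = - 3 \left(\left(- \frac{15}{4} - \frac{3 \sqrt{3}}{4}\right) + 0\right) = - 3 \left(- \frac{15}{4} - \frac{3 \sqrt{3}}{4}\right) = \frac{45}{4} + \frac{9 \sqrt{3}}{4}$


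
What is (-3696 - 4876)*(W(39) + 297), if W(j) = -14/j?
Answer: -99169468/39 ≈ -2.5428e+6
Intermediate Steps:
(-3696 - 4876)*(W(39) + 297) = (-3696 - 4876)*(-14/39 + 297) = -8572*(-14*1/39 + 297) = -8572*(-14/39 + 297) = -8572*11569/39 = -99169468/39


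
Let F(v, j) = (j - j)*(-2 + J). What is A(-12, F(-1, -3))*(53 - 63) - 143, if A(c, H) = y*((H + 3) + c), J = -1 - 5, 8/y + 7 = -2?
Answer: -223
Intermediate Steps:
y = -8/9 (y = 8/(-7 - 2) = 8/(-9) = 8*(-1/9) = -8/9 ≈ -0.88889)
J = -6
F(v, j) = 0 (F(v, j) = (j - j)*(-2 - 6) = 0*(-8) = 0)
A(c, H) = -8/3 - 8*H/9 - 8*c/9 (A(c, H) = -8*((H + 3) + c)/9 = -8*((3 + H) + c)/9 = -8*(3 + H + c)/9 = -8/3 - 8*H/9 - 8*c/9)
A(-12, F(-1, -3))*(53 - 63) - 143 = (-8/3 - 8/9*0 - 8/9*(-12))*(53 - 63) - 143 = (-8/3 + 0 + 32/3)*(-10) - 143 = 8*(-10) - 143 = -80 - 143 = -223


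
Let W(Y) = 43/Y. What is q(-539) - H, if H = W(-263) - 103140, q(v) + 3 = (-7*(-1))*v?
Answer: 26132775/263 ≈ 99364.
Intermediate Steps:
q(v) = -3 + 7*v (q(v) = -3 + (-7*(-1))*v = -3 + 7*v)
H = -27125863/263 (H = 43/(-263) - 103140 = 43*(-1/263) - 103140 = -43/263 - 103140 = -27125863/263 ≈ -1.0314e+5)
q(-539) - H = (-3 + 7*(-539)) - 1*(-27125863/263) = (-3 - 3773) + 27125863/263 = -3776 + 27125863/263 = 26132775/263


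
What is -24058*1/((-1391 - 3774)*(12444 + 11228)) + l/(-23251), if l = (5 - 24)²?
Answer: -21789305061/1421401987940 ≈ -0.015329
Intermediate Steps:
l = 361 (l = (-19)² = 361)
-24058*1/((-1391 - 3774)*(12444 + 11228)) + l/(-23251) = -24058*1/((-1391 - 3774)*(12444 + 11228)) + 361/(-23251) = -24058/((-5165*23672)) + 361*(-1/23251) = -24058/(-122265880) - 361/23251 = -24058*(-1/122265880) - 361/23251 = 12029/61132940 - 361/23251 = -21789305061/1421401987940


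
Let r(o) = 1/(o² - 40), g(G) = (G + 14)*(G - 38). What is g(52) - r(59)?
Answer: 3179483/3441 ≈ 924.00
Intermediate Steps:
g(G) = (-38 + G)*(14 + G) (g(G) = (14 + G)*(-38 + G) = (-38 + G)*(14 + G))
r(o) = 1/(-40 + o²)
g(52) - r(59) = (-532 + 52² - 24*52) - 1/(-40 + 59²) = (-532 + 2704 - 1248) - 1/(-40 + 3481) = 924 - 1/3441 = 3179483/3441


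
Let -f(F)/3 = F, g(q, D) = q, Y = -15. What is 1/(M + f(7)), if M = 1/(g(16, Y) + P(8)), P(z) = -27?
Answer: -11/232 ≈ -0.047414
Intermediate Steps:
f(F) = -3*F
M = -1/11 (M = 1/(16 - 27) = 1/(-11) = -1/11 ≈ -0.090909)
1/(M + f(7)) = 1/(-1/11 - 3*7) = 1/(-1/11 - 21) = 1/(-232/11) = -11/232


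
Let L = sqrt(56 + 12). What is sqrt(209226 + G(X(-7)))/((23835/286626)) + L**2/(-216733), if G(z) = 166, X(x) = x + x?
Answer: -4/12749 + 382168*sqrt(13087)/7945 ≈ 5502.8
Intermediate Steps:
X(x) = 2*x
L = 2*sqrt(17) (L = sqrt(68) = 2*sqrt(17) ≈ 8.2462)
sqrt(209226 + G(X(-7)))/((23835/286626)) + L**2/(-216733) = sqrt(209226 + 166)/((23835/286626)) + (2*sqrt(17))**2/(-216733) = sqrt(209392)/((23835*(1/286626))) + 68*(-1/216733) = (4*sqrt(13087))/(7945/95542) - 4/12749 = (4*sqrt(13087))*(95542/7945) - 4/12749 = 382168*sqrt(13087)/7945 - 4/12749 = -4/12749 + 382168*sqrt(13087)/7945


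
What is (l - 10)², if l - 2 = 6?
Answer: 4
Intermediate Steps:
l = 8 (l = 2 + 6 = 8)
(l - 10)² = (8 - 10)² = (-2)² = 4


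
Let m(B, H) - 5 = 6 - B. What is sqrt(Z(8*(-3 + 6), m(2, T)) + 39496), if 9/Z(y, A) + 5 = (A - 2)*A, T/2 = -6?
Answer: sqrt(132865066)/58 ≈ 198.74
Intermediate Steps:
T = -12 (T = 2*(-6) = -12)
m(B, H) = 11 - B (m(B, H) = 5 + (6 - B) = 11 - B)
Z(y, A) = 9/(-5 + A*(-2 + A)) (Z(y, A) = 9/(-5 + (A - 2)*A) = 9/(-5 + (-2 + A)*A) = 9/(-5 + A*(-2 + A)))
sqrt(Z(8*(-3 + 6), m(2, T)) + 39496) = sqrt(9/(-5 + (11 - 1*2)**2 - 2*(11 - 1*2)) + 39496) = sqrt(9/(-5 + (11 - 2)**2 - 2*(11 - 2)) + 39496) = sqrt(9/(-5 + 9**2 - 2*9) + 39496) = sqrt(9/(-5 + 81 - 18) + 39496) = sqrt(9/58 + 39496) = sqrt(2290777/58) = sqrt(132865066)/58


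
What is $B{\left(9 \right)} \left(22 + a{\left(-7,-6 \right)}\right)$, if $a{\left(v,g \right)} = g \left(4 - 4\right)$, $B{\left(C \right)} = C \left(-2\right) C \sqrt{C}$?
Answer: $-10692$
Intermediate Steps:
$B{\left(C \right)} = - 2 C^{\frac{5}{2}}$ ($B{\left(C \right)} = - 2 C C \sqrt{C} = - 2 C^{2} \sqrt{C} = - 2 C^{\frac{5}{2}}$)
$a{\left(v,g \right)} = 0$ ($a{\left(v,g \right)} = g 0 = 0$)
$B{\left(9 \right)} \left(22 + a{\left(-7,-6 \right)}\right) = - 2 \cdot 9^{\frac{5}{2}} \left(22 + 0\right) = \left(-2\right) 243 \cdot 22 = \left(-486\right) 22 = -10692$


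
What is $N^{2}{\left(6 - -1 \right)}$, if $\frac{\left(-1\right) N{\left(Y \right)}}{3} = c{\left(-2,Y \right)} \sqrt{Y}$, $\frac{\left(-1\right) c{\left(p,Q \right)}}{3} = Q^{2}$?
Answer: $1361367$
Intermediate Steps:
$c{\left(p,Q \right)} = - 3 Q^{2}$
$N{\left(Y \right)} = 9 Y^{\frac{5}{2}}$ ($N{\left(Y \right)} = - 3 - 3 Y^{2} \sqrt{Y} = - 3 \left(- 3 Y^{\frac{5}{2}}\right) = 9 Y^{\frac{5}{2}}$)
$N^{2}{\left(6 - -1 \right)} = \left(9 \left(6 - -1\right)^{\frac{5}{2}}\right)^{2} = \left(9 \left(6 + 1\right)^{\frac{5}{2}}\right)^{2} = \left(9 \cdot 7^{\frac{5}{2}}\right)^{2} = \left(9 \cdot 49 \sqrt{7}\right)^{2} = \left(441 \sqrt{7}\right)^{2} = 1361367$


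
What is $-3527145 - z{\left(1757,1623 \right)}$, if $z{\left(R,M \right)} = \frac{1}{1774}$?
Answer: $- \frac{6257155231}{1774} \approx -3.5271 \cdot 10^{6}$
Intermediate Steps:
$z{\left(R,M \right)} = \frac{1}{1774}$
$-3527145 - z{\left(1757,1623 \right)} = -3527145 - \frac{1}{1774} = - \frac{6257155231}{1774}$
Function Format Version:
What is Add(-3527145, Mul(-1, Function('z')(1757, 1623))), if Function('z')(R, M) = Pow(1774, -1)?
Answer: Rational(-6257155231, 1774) ≈ -3.5271e+6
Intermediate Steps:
Function('z')(R, M) = Rational(1, 1774)
Add(-3527145, Mul(-1, Function('z')(1757, 1623))) = Add(-3527145, Mul(-1, Rational(1, 1774))) = Add(-3527145, Rational(-1, 1774)) = Rational(-6257155231, 1774)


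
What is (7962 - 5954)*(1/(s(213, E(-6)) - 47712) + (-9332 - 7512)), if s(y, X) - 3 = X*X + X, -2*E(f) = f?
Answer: -1613243804152/47697 ≈ -3.3823e+7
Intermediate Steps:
E(f) = -f/2
s(y, X) = 3 + X + X**2 (s(y, X) = 3 + (X*X + X) = 3 + (X**2 + X) = 3 + (X + X**2) = 3 + X + X**2)
(7962 - 5954)*(1/(s(213, E(-6)) - 47712) + (-9332 - 7512)) = (7962 - 5954)*(1/((3 - 1/2*(-6) + (-1/2*(-6))**2) - 47712) + (-9332 - 7512)) = 2008*(1/((3 + 3 + 3**2) - 47712) - 16844) = 2008*(1/((3 + 3 + 9) - 47712) - 16844) = 2008*(1/(15 - 47712) - 16844) = 2008*(1/(-47697) - 16844) = 2008*(-1/47697 - 16844) = 2008*(-803408269/47697) = -1613243804152/47697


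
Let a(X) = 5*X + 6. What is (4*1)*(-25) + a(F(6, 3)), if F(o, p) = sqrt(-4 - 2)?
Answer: -94 + 5*I*sqrt(6) ≈ -94.0 + 12.247*I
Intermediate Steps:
F(o, p) = I*sqrt(6) (F(o, p) = sqrt(-6) = I*sqrt(6))
a(X) = 6 + 5*X
(4*1)*(-25) + a(F(6, 3)) = (4*1)*(-25) + (6 + 5*(I*sqrt(6))) = 4*(-25) + (6 + 5*I*sqrt(6)) = -100 + (6 + 5*I*sqrt(6)) = -94 + 5*I*sqrt(6)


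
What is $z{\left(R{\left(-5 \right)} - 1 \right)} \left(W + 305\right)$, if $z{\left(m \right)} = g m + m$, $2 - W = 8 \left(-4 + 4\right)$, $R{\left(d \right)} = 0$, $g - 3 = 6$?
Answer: $-3070$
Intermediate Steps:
$g = 9$ ($g = 3 + 6 = 9$)
$W = 2$ ($W = 2 - 8 \left(-4 + 4\right) = 2 - 8 \cdot 0 = 2 - 0 = 2 + 0 = 2$)
$z{\left(m \right)} = 10 m$ ($z{\left(m \right)} = 9 m + m = 10 m$)
$z{\left(R{\left(-5 \right)} - 1 \right)} \left(W + 305\right) = 10 \left(0 - 1\right) \left(2 + 305\right) = 10 \left(0 - 1\right) 307 = 10 \left(-1\right) 307 = \left(-10\right) 307 = -3070$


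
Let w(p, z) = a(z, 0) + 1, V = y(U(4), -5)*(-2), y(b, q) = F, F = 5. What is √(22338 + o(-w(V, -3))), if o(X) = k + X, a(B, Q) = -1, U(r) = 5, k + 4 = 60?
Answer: √22394 ≈ 149.65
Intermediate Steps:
k = 56 (k = -4 + 60 = 56)
y(b, q) = 5
V = -10 (V = 5*(-2) = -10)
w(p, z) = 0 (w(p, z) = -1 + 1 = 0)
o(X) = 56 + X
√(22338 + o(-w(V, -3))) = √(22338 + (56 - 1*0)) = √(22338 + (56 + 0)) = √(22338 + 56) = √22394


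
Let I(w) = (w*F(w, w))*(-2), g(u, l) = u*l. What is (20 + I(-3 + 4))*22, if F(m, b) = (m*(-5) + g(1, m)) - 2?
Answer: 704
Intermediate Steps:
g(u, l) = l*u
F(m, b) = -2 - 4*m (F(m, b) = (m*(-5) + m*1) - 2 = (-5*m + m) - 2 = -4*m - 2 = -2 - 4*m)
I(w) = -2*w*(-2 - 4*w) (I(w) = (w*(-2 - 4*w))*(-2) = -2*w*(-2 - 4*w))
(20 + I(-3 + 4))*22 = (20 + 4*(-3 + 4)*(1 + 2*(-3 + 4)))*22 = (20 + 4*1*(1 + 2*1))*22 = (20 + 4*1*(1 + 2))*22 = (20 + 4*1*3)*22 = (20 + 12)*22 = 32*22 = 704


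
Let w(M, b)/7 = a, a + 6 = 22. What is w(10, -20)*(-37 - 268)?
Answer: -34160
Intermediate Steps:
a = 16 (a = -6 + 22 = 16)
w(M, b) = 112 (w(M, b) = 7*16 = 112)
w(10, -20)*(-37 - 268) = 112*(-37 - 268) = 112*(-305) = -34160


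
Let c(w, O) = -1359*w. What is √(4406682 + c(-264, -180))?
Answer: √4765458 ≈ 2183.0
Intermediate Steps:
√(4406682 + c(-264, -180)) = √(4406682 - 1359*(-264)) = √(4406682 + 358776) = √4765458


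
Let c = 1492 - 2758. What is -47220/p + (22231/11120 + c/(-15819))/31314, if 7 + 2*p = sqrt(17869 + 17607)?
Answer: -19266952621636413/1032511586078560 - 62960*sqrt(181)/1687 ≈ -520.76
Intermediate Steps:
p = -7/2 + 7*sqrt(181) (p = -7/2 + sqrt(17869 + 17607)/2 = -7/2 + sqrt(35476)/2 = -7/2 + (14*sqrt(181))/2 = -7/2 + 7*sqrt(181) ≈ 90.675)
c = -1266
-47220/p + (22231/11120 + c/(-15819))/31314 = -47220/(-7/2 + 7*sqrt(181)) + (22231/11120 - 1266/(-15819))/31314 = -47220/(-7/2 + 7*sqrt(181)) + (22231*(1/11120) - 1266*(-1/15819))*(1/31314) = -47220/(-7/2 + 7*sqrt(181)) + (22231/11120 + 422/5273)*(1/31314) = -47220/(-7/2 + 7*sqrt(181)) + (121916703/58635760)*(1/31314) = -47220/(-7/2 + 7*sqrt(181)) + 40638901/612040062880 = 40638901/612040062880 - 47220/(-7/2 + 7*sqrt(181))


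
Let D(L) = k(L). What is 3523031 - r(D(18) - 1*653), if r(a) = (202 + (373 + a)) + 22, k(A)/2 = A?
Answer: 3523051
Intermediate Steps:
k(A) = 2*A
D(L) = 2*L
r(a) = 597 + a (r(a) = (575 + a) + 22 = 597 + a)
3523031 - r(D(18) - 1*653) = 3523031 - (597 + (2*18 - 1*653)) = 3523031 - (597 + (36 - 653)) = 3523031 - (597 - 617) = 3523031 - 1*(-20) = 3523031 + 20 = 3523051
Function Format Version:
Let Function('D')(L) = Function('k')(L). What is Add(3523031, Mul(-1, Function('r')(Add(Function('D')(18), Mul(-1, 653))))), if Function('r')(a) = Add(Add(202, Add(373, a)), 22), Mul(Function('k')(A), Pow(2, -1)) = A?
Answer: 3523051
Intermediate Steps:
Function('k')(A) = Mul(2, A)
Function('D')(L) = Mul(2, L)
Function('r')(a) = Add(597, a) (Function('r')(a) = Add(Add(575, a), 22) = Add(597, a))
Add(3523031, Mul(-1, Function('r')(Add(Function('D')(18), Mul(-1, 653))))) = Add(3523031, Mul(-1, Add(597, Add(Mul(2, 18), Mul(-1, 653))))) = Add(3523031, Mul(-1, Add(597, Add(36, -653)))) = Add(3523031, Mul(-1, Add(597, -617))) = Add(3523031, Mul(-1, -20)) = Add(3523031, 20) = 3523051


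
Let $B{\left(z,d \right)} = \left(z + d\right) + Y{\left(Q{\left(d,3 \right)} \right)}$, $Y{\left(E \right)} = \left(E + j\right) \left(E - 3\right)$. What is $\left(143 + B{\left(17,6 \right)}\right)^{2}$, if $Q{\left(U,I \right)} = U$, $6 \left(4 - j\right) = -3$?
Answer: $\frac{156025}{4} \approx 39006.0$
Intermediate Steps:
$j = \frac{9}{2}$ ($j = 4 - - \frac{1}{2} = 4 + \frac{1}{2} = \frac{9}{2} \approx 4.5$)
$Y{\left(E \right)} = \left(-3 + E\right) \left(\frac{9}{2} + E\right)$ ($Y{\left(E \right)} = \left(E + \frac{9}{2}\right) \left(E - 3\right) = \left(\frac{9}{2} + E\right) \left(-3 + E\right) = \left(-3 + E\right) \left(\frac{9}{2} + E\right)$)
$B{\left(z,d \right)} = - \frac{27}{2} + z + d^{2} + \frac{5 d}{2}$ ($B{\left(z,d \right)} = \left(z + d\right) + \left(- \frac{27}{2} + d^{2} + \frac{3 d}{2}\right) = \left(d + z\right) + \left(- \frac{27}{2} + d^{2} + \frac{3 d}{2}\right) = - \frac{27}{2} + z + d^{2} + \frac{5 d}{2}$)
$\left(143 + B{\left(17,6 \right)}\right)^{2} = \left(143 + \left(- \frac{27}{2} + 17 + 6^{2} + \frac{5}{2} \cdot 6\right)\right)^{2} = \left(143 + \left(- \frac{27}{2} + 17 + 36 + 15\right)\right)^{2} = \left(143 + \frac{109}{2}\right)^{2} = \left(\frac{395}{2}\right)^{2} = \frac{156025}{4}$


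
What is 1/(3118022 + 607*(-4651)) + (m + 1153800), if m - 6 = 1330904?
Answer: 732654014151/294865 ≈ 2.4847e+6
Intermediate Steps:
m = 1330910 (m = 6 + 1330904 = 1330910)
1/(3118022 + 607*(-4651)) + (m + 1153800) = 1/(3118022 + 607*(-4651)) + (1330910 + 1153800) = 1/(3118022 - 2823157) + 2484710 = 1/294865 + 2484710 = 732654014151/294865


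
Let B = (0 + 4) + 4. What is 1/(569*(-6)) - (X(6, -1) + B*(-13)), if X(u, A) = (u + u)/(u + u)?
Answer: 351641/3414 ≈ 103.00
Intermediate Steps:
X(u, A) = 1 (X(u, A) = (2*u)/((2*u)) = (2*u)*(1/(2*u)) = 1)
B = 8 (B = 4 + 4 = 8)
1/(569*(-6)) - (X(6, -1) + B*(-13)) = 1/(569*(-6)) - (1 + 8*(-13)) = 1/(-3414) - (1 - 104) = -1/3414 - 1*(-103) = -1/3414 + 103 = 351641/3414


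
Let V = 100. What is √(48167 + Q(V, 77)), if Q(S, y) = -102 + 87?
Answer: 2*√12038 ≈ 219.44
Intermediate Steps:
Q(S, y) = -15
√(48167 + Q(V, 77)) = √(48167 - 15) = √48152 = 2*√12038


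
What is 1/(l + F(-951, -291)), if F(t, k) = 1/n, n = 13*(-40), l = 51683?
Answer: 520/26875159 ≈ 1.9349e-5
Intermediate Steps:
n = -520
F(t, k) = -1/520 (F(t, k) = 1/(-520) = -1/520)
1/(l + F(-951, -291)) = 1/(51683 - 1/520) = 1/(26875159/520) = 520/26875159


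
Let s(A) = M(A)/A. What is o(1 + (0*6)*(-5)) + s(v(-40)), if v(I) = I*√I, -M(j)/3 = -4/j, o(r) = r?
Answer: 15997/16000 ≈ 0.99981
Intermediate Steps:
M(j) = 12/j (M(j) = -(-12)/j = 12/j)
v(I) = I^(3/2)
s(A) = 12/A² (s(A) = (12/A)/A = 12/A²)
o(1 + (0*6)*(-5)) + s(v(-40)) = (1 + (0*6)*(-5)) + 12/((-40)^(3/2))² = (1 + 0*(-5)) + 12/(-80*I*√10)² = (1 + 0) + 12*(-1/64000) = 1 - 3/16000 = 15997/16000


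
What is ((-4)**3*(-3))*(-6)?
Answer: -1152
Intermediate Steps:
((-4)**3*(-3))*(-6) = -64*(-3)*(-6) = 192*(-6) = -1152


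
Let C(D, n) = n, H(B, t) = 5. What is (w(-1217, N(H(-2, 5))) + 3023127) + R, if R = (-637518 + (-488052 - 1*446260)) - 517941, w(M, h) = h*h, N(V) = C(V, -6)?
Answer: 933392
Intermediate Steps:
N(V) = -6
w(M, h) = h**2
R = -2089771 (R = (-637518 + (-488052 - 446260)) - 517941 = (-637518 - 934312) - 517941 = -1571830 - 517941 = -2089771)
(w(-1217, N(H(-2, 5))) + 3023127) + R = ((-6)**2 + 3023127) - 2089771 = (36 + 3023127) - 2089771 = 3023163 - 2089771 = 933392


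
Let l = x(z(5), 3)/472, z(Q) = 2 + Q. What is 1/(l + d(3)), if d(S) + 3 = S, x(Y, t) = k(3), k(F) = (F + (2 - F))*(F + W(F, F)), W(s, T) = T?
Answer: 118/3 ≈ 39.333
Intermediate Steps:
k(F) = 4*F (k(F) = (F + (2 - F))*(F + F) = 2*(2*F) = 4*F)
x(Y, t) = 12 (x(Y, t) = 4*3 = 12)
d(S) = -3 + S
l = 3/118 (l = 12/472 = 12*(1/472) = 3/118 ≈ 0.025424)
1/(l + d(3)) = 1/(3/118 + (-3 + 3)) = 1/(3/118 + 0) = 1/(3/118) = 118/3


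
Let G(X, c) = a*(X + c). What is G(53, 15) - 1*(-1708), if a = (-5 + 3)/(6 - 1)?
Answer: 8404/5 ≈ 1680.8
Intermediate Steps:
a = -2/5 ≈ -0.40000
G(X, c) = -2*X/5 - 2*c/5 (G(X, c) = -2*(X + c)/5 = -2*X/5 - 2*c/5)
G(53, 15) - 1*(-1708) = (-2/5*53 - 2/5*15) - 1*(-1708) = (-106/5 - 6) + 1708 = -136/5 + 1708 = 8404/5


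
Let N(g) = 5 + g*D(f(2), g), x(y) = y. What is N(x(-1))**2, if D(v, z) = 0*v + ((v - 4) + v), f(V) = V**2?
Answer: 1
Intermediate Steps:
D(v, z) = -4 + 2*v (D(v, z) = 0 + ((-4 + v) + v) = 0 + (-4 + 2*v) = -4 + 2*v)
N(g) = 5 + 4*g (N(g) = 5 + g*(-4 + 2*2**2) = 5 + g*(-4 + 2*4) = 5 + g*(-4 + 8) = 5 + g*4 = 5 + 4*g)
N(x(-1))**2 = (5 + 4*(-1))**2 = (5 - 4)**2 = 1**2 = 1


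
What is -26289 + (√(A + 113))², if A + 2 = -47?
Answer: -26225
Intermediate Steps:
A = -49 (A = -2 - 47 = -49)
-26289 + (√(A + 113))² = -26289 + (√(-49 + 113))² = -26289 + (√64)² = -26289 + 8² = -26289 + 64 = -26225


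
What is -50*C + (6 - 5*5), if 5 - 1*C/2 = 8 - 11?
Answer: -819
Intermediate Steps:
C = 16 (C = 10 - 2*(8 - 11) = 10 - 2*(-3) = 10 + 6 = 16)
-50*C + (6 - 5*5) = -50*16 + (6 - 5*5) = -800 + (6 - 25) = -800 - 19 = -819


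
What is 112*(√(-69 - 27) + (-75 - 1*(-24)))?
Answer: -5712 + 448*I*√6 ≈ -5712.0 + 1097.4*I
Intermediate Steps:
112*(√(-69 - 27) + (-75 - 1*(-24))) = 112*(√(-96) + (-75 + 24)) = 112*(4*I*√6 - 51) = 112*(-51 + 4*I*√6) = -5712 + 448*I*√6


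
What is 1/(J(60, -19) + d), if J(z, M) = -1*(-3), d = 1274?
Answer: 1/1277 ≈ 0.00078308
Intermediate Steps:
J(z, M) = 3
1/(J(60, -19) + d) = 1/(3 + 1274) = 1/1277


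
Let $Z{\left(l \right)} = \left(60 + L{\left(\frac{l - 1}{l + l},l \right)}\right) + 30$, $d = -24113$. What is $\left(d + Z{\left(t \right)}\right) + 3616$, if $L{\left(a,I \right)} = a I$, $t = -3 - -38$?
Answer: $-20390$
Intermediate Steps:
$t = 35$ ($t = -3 + 38 = 35$)
$L{\left(a,I \right)} = I a$
$Z{\left(l \right)} = \frac{179}{2} + \frac{l}{2}$ ($Z{\left(l \right)} = \left(60 + l \frac{l - 1}{l + l}\right) + 30 = \left(60 + l \frac{-1 + l}{2 l}\right) + 30 = \left(60 + \left(- \frac{1}{2} + \frac{l}{2}\right)\right) + 30 = \left(\frac{119}{2} + \frac{l}{2}\right) + 30 = \frac{179}{2} + \frac{l}{2}$)
$\left(d + Z{\left(t \right)}\right) + 3616 = \left(-24113 + \left(\frac{179}{2} + \frac{1}{2} \cdot 35\right)\right) + 3616 = \left(-24113 + \left(\frac{179}{2} + \frac{35}{2}\right)\right) + 3616 = \left(-24113 + 107\right) + 3616 = -24006 + 3616 = -20390$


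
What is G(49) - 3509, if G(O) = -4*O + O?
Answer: -3656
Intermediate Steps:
G(O) = -3*O
G(49) - 3509 = -3*49 - 3509 = -147 - 3509 = -3656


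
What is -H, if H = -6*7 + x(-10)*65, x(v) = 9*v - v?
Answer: 5242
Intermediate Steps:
x(v) = 8*v
H = -5242 (H = -6*7 + (8*(-10))*65 = -42 - 80*65 = -42 - 5200 = -5242)
-H = -1*(-5242) = 5242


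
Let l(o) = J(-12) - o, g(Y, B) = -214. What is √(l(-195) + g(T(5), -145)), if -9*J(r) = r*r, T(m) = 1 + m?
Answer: I*√35 ≈ 5.9161*I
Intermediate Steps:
J(r) = -r²/9 (J(r) = -r*r/9 = -r²/9)
l(o) = -16 - o (l(o) = -⅑*(-12)² - o = -⅑*144 - o = -16 - o)
√(l(-195) + g(T(5), -145)) = √((-16 - 1*(-195)) - 214) = √((-16 + 195) - 214) = √(179 - 214) = √(-35) = I*√35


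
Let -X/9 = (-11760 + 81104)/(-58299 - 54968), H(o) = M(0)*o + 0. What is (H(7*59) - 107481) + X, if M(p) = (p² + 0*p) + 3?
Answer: -1093917138/10297 ≈ -1.0624e+5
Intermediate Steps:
M(p) = 3 + p² (M(p) = (p² + 0) + 3 = p² + 3 = 3 + p²)
H(o) = 3*o (H(o) = (3 + 0²)*o + 0 = (3 + 0)*o + 0 = 3*o + 0 = 3*o)
X = 56736/10297 (X = -9*(-11760 + 81104)/(-58299 - 54968) = -624096/(-113267) = -624096*(-1)/113267 = -9*(-6304/10297) = 56736/10297 ≈ 5.5100)
(H(7*59) - 107481) + X = (3*(7*59) - 107481) + 56736/10297 = (3*413 - 107481) + 56736/10297 = (1239 - 107481) + 56736/10297 = -106242 + 56736/10297 = -1093917138/10297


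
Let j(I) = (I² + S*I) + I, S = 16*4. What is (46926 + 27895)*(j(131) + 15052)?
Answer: 3047309688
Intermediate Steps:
S = 64
j(I) = I² + 65*I (j(I) = (I² + 64*I) + I = I² + 65*I)
(46926 + 27895)*(j(131) + 15052) = (46926 + 27895)*(131*(65 + 131) + 15052) = 74821*(131*196 + 15052) = 74821*(25676 + 15052) = 74821*40728 = 3047309688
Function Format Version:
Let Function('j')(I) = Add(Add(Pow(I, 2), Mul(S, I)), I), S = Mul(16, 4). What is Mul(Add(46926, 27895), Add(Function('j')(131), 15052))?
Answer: 3047309688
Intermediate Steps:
S = 64
Function('j')(I) = Add(Pow(I, 2), Mul(65, I)) (Function('j')(I) = Add(Add(Pow(I, 2), Mul(64, I)), I) = Add(Pow(I, 2), Mul(65, I)))
Mul(Add(46926, 27895), Add(Function('j')(131), 15052)) = Mul(Add(46926, 27895), Add(Mul(131, Add(65, 131)), 15052)) = Mul(74821, Add(Mul(131, 196), 15052)) = Mul(74821, Add(25676, 15052)) = Mul(74821, 40728) = 3047309688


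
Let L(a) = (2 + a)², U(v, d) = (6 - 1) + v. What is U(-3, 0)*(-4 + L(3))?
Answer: 42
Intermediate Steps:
U(v, d) = 5 + v
U(-3, 0)*(-4 + L(3)) = (5 - 3)*(-4 + (2 + 3)²) = 2*(-4 + 5²) = 2*(-4 + 25) = 2*21 = 42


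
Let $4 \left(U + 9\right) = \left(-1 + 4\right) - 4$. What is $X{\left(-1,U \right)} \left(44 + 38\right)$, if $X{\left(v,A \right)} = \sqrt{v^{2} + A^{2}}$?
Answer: $\frac{41 \sqrt{1385}}{2} \approx 762.92$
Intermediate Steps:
$U = - \frac{37}{4}$ ($U = -9 + \frac{\left(-1 + 4\right) - 4}{4} = -9 + \frac{3 - 4}{4} = -9 + \frac{1}{4} \left(-1\right) = -9 - \frac{1}{4} = - \frac{37}{4} \approx -9.25$)
$X{\left(v,A \right)} = \sqrt{A^{2} + v^{2}}$
$X{\left(-1,U \right)} \left(44 + 38\right) = \sqrt{\left(- \frac{37}{4}\right)^{2} + \left(-1\right)^{2}} \left(44 + 38\right) = \sqrt{\frac{1369}{16} + 1} \cdot 82 = \sqrt{\frac{1385}{16}} \cdot 82 = \frac{\sqrt{1385}}{4} \cdot 82 = \frac{41 \sqrt{1385}}{2}$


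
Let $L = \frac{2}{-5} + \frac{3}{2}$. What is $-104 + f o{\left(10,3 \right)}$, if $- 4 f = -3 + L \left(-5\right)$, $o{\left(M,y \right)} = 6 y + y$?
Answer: $- \frac{475}{8} \approx -59.375$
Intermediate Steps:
$L = \frac{11}{10}$ ($L = 2 \left(- \frac{1}{5}\right) + 3 \cdot \frac{1}{2} = - \frac{2}{5} + \frac{3}{2} = \frac{11}{10} \approx 1.1$)
$o{\left(M,y \right)} = 7 y$
$f = \frac{17}{8}$ ($f = - \frac{-3 + \frac{11}{10} \left(-5\right)}{4} = - \frac{-3 - \frac{11}{2}}{4} = \left(- \frac{1}{4}\right) \left(- \frac{17}{2}\right) = \frac{17}{8} \approx 2.125$)
$-104 + f o{\left(10,3 \right)} = -104 + \frac{17 \cdot 7 \cdot 3}{8} = -104 + \frac{17}{8} \cdot 21 = -104 + \frac{357}{8} = - \frac{475}{8}$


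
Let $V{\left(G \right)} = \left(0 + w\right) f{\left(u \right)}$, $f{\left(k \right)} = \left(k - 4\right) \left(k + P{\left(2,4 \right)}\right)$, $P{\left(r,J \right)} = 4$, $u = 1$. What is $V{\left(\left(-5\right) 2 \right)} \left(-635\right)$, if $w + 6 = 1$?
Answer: $-47625$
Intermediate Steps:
$w = -5$ ($w = -6 + 1 = -5$)
$f{\left(k \right)} = \left(-4 + k\right) \left(4 + k\right)$ ($f{\left(k \right)} = \left(k - 4\right) \left(k + 4\right) = \left(-4 + k\right) \left(4 + k\right)$)
$V{\left(G \right)} = 75$ ($V{\left(G \right)} = \left(0 - 5\right) \left(-16 + 1^{2}\right) = - 5 \left(-16 + 1\right) = \left(-5\right) \left(-15\right) = 75$)
$V{\left(\left(-5\right) 2 \right)} \left(-635\right) = 75 \left(-635\right) = -47625$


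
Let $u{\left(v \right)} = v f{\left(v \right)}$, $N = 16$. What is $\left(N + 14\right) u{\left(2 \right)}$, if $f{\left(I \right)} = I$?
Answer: $120$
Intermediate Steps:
$u{\left(v \right)} = v^{2}$ ($u{\left(v \right)} = v v = v^{2}$)
$\left(N + 14\right) u{\left(2 \right)} = \left(16 + 14\right) 2^{2} = 30 \cdot 4 = 120$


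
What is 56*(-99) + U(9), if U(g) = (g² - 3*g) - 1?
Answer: -5491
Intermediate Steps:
U(g) = -1 + g² - 3*g
56*(-99) + U(9) = 56*(-99) + (-1 + 9² - 3*9) = -5544 + (-1 + 81 - 27) = -5544 + 53 = -5491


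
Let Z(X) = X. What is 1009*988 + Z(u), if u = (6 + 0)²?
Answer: 996928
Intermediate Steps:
u = 36 (u = 6² = 36)
1009*988 + Z(u) = 1009*988 + 36 = 996892 + 36 = 996928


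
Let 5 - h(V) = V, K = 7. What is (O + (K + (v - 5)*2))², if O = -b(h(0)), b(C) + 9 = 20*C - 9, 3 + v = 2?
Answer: 7569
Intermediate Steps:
v = -1 (v = -3 + 2 = -1)
h(V) = 5 - V
b(C) = -18 + 20*C (b(C) = -9 + (20*C - 9) = -9 + (-9 + 20*C) = -18 + 20*C)
O = -82 (O = -(-18 + 20*(5 - 1*0)) = -(-18 + 20*(5 + 0)) = -(-18 + 20*5) = -(-18 + 100) = -1*82 = -82)
(O + (K + (v - 5)*2))² = (-82 + (7 + (-1 - 5)*2))² = (-82 + (7 - 6*2))² = (-82 + (7 - 12))² = (-82 - 5)² = (-87)² = 7569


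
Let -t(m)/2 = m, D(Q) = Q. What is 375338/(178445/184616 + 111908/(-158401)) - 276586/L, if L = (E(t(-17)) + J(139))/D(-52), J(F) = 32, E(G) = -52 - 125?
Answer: 1482149807734176936/1102849571965 ≈ 1.3439e+6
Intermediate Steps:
t(m) = -2*m
E(G) = -177
L = 145/52 (L = (-177 + 32)/(-52) = -145*(-1/52) = 145/52 ≈ 2.7885)
375338/(178445/184616 + 111908/(-158401)) - 276586/L = 375338/(178445/184616 + 111908/(-158401)) - 276586/145/52 = 375338/(178445*(1/184616) + 111908*(-1/158401)) - 276586*52/145 = 375338/(178445/184616 - 111908/158401) - 14382472/145 = 375338/(7605859117/29243359016) - 14382472/145 = 375338*(29243359016/7605859117) - 14382472/145 = 10976143886347408/7605859117 - 14382472/145 = 1482149807734176936/1102849571965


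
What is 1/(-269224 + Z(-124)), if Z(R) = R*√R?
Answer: I/(8*(-33653*I + 31*√31)) ≈ -3.7143e-6 + 1.905e-8*I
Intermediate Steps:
Z(R) = R^(3/2)
1/(-269224 + Z(-124)) = 1/(-269224 + (-124)^(3/2)) = 1/(-269224 - 248*I*√31)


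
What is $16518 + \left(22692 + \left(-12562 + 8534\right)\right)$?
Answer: $35182$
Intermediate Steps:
$16518 + \left(22692 + \left(-12562 + 8534\right)\right) = 16518 + \left(22692 - 4028\right) = 16518 + 18664 = 35182$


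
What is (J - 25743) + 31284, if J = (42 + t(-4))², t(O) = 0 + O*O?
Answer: 8905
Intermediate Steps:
t(O) = O² (t(O) = 0 + O² = O²)
J = 3364 (J = (42 + (-4)²)² = (42 + 16)² = 58² = 3364)
(J - 25743) + 31284 = (3364 - 25743) + 31284 = -22379 + 31284 = 8905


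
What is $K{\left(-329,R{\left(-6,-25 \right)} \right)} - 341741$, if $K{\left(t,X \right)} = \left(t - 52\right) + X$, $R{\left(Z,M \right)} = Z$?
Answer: $-342128$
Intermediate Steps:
$K{\left(t,X \right)} = -52 + X + t$ ($K{\left(t,X \right)} = \left(-52 + t\right) + X = -52 + X + t$)
$K{\left(-329,R{\left(-6,-25 \right)} \right)} - 341741 = \left(-52 - 6 - 329\right) - 341741 = -387 - 341741 = -342128$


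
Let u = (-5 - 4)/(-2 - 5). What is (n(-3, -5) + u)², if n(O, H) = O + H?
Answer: 2209/49 ≈ 45.082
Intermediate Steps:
u = 9/7 (u = -9/(-7) = -9*(-⅐) = 9/7 ≈ 1.2857)
n(O, H) = H + O
(n(-3, -5) + u)² = ((-5 - 3) + 9/7)² = (-8 + 9/7)² = (-47/7)² = 2209/49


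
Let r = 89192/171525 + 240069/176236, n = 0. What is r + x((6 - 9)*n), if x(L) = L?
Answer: 56896676537/30228879900 ≈ 1.8822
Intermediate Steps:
r = 56896676537/30228879900 (r = 89192*(1/171525) + 240069*(1/176236) = 89192/171525 + 240069/176236 = 56896676537/30228879900 ≈ 1.8822)
r + x((6 - 9)*n) = 56896676537/30228879900 + (6 - 9)*0 = 56896676537/30228879900 - 3*0 = 56896676537/30228879900 + 0 = 56896676537/30228879900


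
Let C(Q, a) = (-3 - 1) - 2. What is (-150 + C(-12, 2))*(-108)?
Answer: 16848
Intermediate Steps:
C(Q, a) = -6 (C(Q, a) = -4 - 2 = -6)
(-150 + C(-12, 2))*(-108) = (-150 - 6)*(-108) = -156*(-108) = 16848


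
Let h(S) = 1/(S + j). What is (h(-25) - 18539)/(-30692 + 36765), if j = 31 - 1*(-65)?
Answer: -1316268/431183 ≈ -3.0527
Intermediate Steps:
j = 96 (j = 31 + 65 = 96)
h(S) = 1/(96 + S) (h(S) = 1/(S + 96) = 1/(96 + S))
(h(-25) - 18539)/(-30692 + 36765) = (1/(96 - 25) - 18539)/(-30692 + 36765) = (1/71 - 18539)/6073 = (1/71 - 18539)*(1/6073) = -1316268/71*1/6073 = -1316268/431183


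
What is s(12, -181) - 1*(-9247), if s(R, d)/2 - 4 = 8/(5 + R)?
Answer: 157351/17 ≈ 9255.9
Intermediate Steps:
s(R, d) = 8 + 16/(5 + R) (s(R, d) = 8 + 2*(8/(5 + R)) = 8 + 16/(5 + R))
s(12, -181) - 1*(-9247) = 8*(7 + 12)/(5 + 12) - 1*(-9247) = 8*19/17 + 9247 = 8*(1/17)*19 + 9247 = 152/17 + 9247 = 157351/17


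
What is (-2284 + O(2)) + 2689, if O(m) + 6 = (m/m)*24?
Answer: 423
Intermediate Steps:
O(m) = 18 (O(m) = -6 + (m/m)*24 = -6 + 1*24 = -6 + 24 = 18)
(-2284 + O(2)) + 2689 = (-2284 + 18) + 2689 = -2266 + 2689 = 423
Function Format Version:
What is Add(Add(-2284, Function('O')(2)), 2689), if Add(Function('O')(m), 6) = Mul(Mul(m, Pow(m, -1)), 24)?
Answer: 423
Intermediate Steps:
Function('O')(m) = 18 (Function('O')(m) = Add(-6, Mul(Mul(m, Pow(m, -1)), 24)) = Add(-6, Mul(1, 24)) = Add(-6, 24) = 18)
Add(Add(-2284, Function('O')(2)), 2689) = Add(Add(-2284, 18), 2689) = Add(-2266, 2689) = 423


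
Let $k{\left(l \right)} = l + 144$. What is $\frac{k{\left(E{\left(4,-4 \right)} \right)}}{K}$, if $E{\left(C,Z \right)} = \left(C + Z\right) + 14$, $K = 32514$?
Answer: $\frac{79}{16257} \approx 0.0048594$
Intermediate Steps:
$E{\left(C,Z \right)} = 14 + C + Z$
$k{\left(l \right)} = 144 + l$
$\frac{k{\left(E{\left(4,-4 \right)} \right)}}{K} = \frac{144 + \left(14 + 4 - 4\right)}{32514} = \left(144 + 14\right) \frac{1}{32514} = 158 \cdot \frac{1}{32514} = \frac{79}{16257}$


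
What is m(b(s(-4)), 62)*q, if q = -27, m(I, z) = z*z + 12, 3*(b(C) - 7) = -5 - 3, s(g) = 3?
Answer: -104112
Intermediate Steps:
b(C) = 13/3 (b(C) = 7 + (-5 - 3)/3 = 7 + (⅓)*(-8) = 7 - 8/3 = 13/3)
m(I, z) = 12 + z² (m(I, z) = z² + 12 = 12 + z²)
m(b(s(-4)), 62)*q = (12 + 62²)*(-27) = (12 + 3844)*(-27) = 3856*(-27) = -104112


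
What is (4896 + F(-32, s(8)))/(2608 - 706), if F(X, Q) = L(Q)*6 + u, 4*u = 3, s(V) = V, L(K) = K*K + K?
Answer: 7105/2536 ≈ 2.8017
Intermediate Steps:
L(K) = K + K**2 (L(K) = K**2 + K = K + K**2)
u = 3/4 (u = (1/4)*3 = 3/4 ≈ 0.75000)
F(X, Q) = 3/4 + 6*Q*(1 + Q) (F(X, Q) = (Q*(1 + Q))*6 + 3/4 = 6*Q*(1 + Q) + 3/4 = 3/4 + 6*Q*(1 + Q))
(4896 + F(-32, s(8)))/(2608 - 706) = (4896 + (3/4 + 6*8*(1 + 8)))/(2608 - 706) = (4896 + (3/4 + 6*8*9))/1902 = (4896 + (3/4 + 432))*(1/1902) = (4896 + 1731/4)*(1/1902) = (21315/4)*(1/1902) = 7105/2536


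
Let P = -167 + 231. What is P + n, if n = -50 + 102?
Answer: 116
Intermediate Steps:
P = 64
n = 52
P + n = 64 + 52 = 116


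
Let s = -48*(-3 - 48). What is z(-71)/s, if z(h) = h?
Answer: -71/2448 ≈ -0.029003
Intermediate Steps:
s = 2448 (s = -48*(-51) = 2448)
z(-71)/s = -71/2448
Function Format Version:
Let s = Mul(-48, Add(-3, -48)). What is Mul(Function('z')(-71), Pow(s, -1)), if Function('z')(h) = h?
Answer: Rational(-71, 2448) ≈ -0.029003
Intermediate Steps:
s = 2448 (s = Mul(-48, -51) = 2448)
Mul(Function('z')(-71), Pow(s, -1)) = Mul(-71, Pow(2448, -1)) = Mul(-71, Rational(1, 2448)) = Rational(-71, 2448)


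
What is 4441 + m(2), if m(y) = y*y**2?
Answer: 4449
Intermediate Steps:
m(y) = y**3
4441 + m(2) = 4441 + 2**3 = 4441 + 8 = 4449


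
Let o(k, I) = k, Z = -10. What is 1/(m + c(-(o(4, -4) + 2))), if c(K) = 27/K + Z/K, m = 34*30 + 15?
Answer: 6/6193 ≈ 0.00096884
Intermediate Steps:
m = 1035 (m = 1020 + 15 = 1035)
c(K) = 17/K (c(K) = 27/K - 10/K = 17/K)
1/(m + c(-(o(4, -4) + 2))) = 1/(1035 + 17/((-(4 + 2)))) = 1/(1035 + 17/((-1*6))) = 1/(1035 + 17/(-6)) = 1/(1035 + 17*(-1/6)) = 1/(1035 - 17/6) = 1/(6193/6) = 6/6193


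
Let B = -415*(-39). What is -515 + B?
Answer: 15670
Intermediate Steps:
B = 16185
-515 + B = -515 + 16185 = 15670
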